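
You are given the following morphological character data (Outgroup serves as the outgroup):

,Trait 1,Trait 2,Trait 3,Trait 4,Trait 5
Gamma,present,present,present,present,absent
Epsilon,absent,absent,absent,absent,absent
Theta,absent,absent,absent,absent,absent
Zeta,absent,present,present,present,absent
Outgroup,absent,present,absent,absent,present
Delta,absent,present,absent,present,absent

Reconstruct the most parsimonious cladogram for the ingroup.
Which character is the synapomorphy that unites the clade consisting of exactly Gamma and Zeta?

Character polarity is set by the outgroup: the derived state is whichever differs from the outgroup's state, so for Trait 2, Trait 5 the derived state is 'absent', and for the remaining characters it is 'present'.
Trait 1: derived state 'present' in Gamma only — an autapomorphy, so it tells us nothing about relationships among taxa.
Only Epsilon and Theta show the derived state 'absent' for Trait 2, supporting them as a clade.
Only Gamma and Zeta show the derived state 'present' for Trait 3, supporting them as a clade.
Trait 4: derived state 'present' in Delta, Gamma, and Zeta only — synapomorphy for {Delta, Gamma, Zeta}.
Trait 5 (derived state 'absent') is shared by all ingroup taxa — unites the whole ingroup.
Most parsimonious ingroup topology: ((Epsilon,Theta),((Gamma,Zeta),Delta)).
The clade {Gamma, Zeta} is supported by Trait 3: its derived state 'present' occurs in exactly those taxa and in no other taxon (including the outgroup).

Trait 3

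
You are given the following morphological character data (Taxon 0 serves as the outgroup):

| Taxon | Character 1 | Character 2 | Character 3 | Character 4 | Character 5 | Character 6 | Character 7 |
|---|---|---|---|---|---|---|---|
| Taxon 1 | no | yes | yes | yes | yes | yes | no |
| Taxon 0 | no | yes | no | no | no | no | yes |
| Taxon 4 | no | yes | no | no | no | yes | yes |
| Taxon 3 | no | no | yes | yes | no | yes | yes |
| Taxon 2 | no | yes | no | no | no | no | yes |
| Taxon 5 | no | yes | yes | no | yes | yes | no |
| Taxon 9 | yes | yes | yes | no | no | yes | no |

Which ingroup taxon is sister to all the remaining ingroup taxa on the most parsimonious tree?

Taxon 2

Character polarity is set by the outgroup: the derived state is whichever differs from the outgroup's state, so for Character 2, Character 7 the derived state is 'no', and for the remaining characters it is 'yes'.
Character 1: derived state 'yes' in Taxon 9 only — an autapomorphy, so it tells us nothing about relationships among taxa.
Character 2: derived state 'no' in Taxon 3 only — an autapomorphy, so it tells us nothing about relationships among taxa.
Character 3 (derived state 'yes') is shared by Taxon 1, Taxon 3, Taxon 5, and Taxon 9 — a synapomorphy uniting that clade.
Character 4 (state 'yes') occurs in Taxon 1 and Taxon 3 but conflicts with the nesting implied by the other characters — most parsimoniously interpreted as homoplasy.
Character 5 (derived state 'yes') is shared by Taxon 1 and Taxon 5 — a synapomorphy uniting that clade.
Only Taxon 1, Taxon 3, Taxon 4, Taxon 5, and Taxon 9 show the derived state 'yes' for Character 6, supporting them as a clade.
Character 7: derived state 'no' in Taxon 1, Taxon 5, and Taxon 9 only — synapomorphy for {Taxon 1, Taxon 5, Taxon 9}.
Most parsimonious ingroup topology: ((((Taxon 9,(Taxon 1,Taxon 5)),Taxon 3),Taxon 4),Taxon 2).
Taxon 2 is sister to the clade containing all other ingroup taxa, so it is the earliest-diverging (most basal) ingroup lineage.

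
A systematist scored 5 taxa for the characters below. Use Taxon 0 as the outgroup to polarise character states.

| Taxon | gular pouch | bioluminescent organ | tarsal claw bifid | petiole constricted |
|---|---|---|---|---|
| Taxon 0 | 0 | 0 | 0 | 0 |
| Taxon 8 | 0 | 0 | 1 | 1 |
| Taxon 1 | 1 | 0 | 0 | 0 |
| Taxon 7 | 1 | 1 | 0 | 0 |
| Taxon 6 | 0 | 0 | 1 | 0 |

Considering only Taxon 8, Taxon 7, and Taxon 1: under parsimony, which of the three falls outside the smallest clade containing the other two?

The outgroup has state '0' for every character, so '1' is the derived state throughout.
gular pouch (derived state '1') is shared by Taxon 1 and Taxon 7 — a synapomorphy uniting that clade.
bioluminescent organ (derived state '1') is unique to Taxon 7 (autapomorphy; uninformative for grouping).
tarsal claw bifid: derived state '1' in Taxon 6 and Taxon 8 only — synapomorphy for {Taxon 6, Taxon 8}.
petiole constricted: derived state '1' in Taxon 8 only — an autapomorphy, so it tells us nothing about relationships among taxa.
Most parsimonious ingroup topology: ((Taxon 8,Taxon 6),(Taxon 1,Taxon 7)).
Taxon 1 and Taxon 7 share a more recent common ancestor with each other than either does with Taxon 8, so Taxon 8 is the least closely related of the three.

Taxon 8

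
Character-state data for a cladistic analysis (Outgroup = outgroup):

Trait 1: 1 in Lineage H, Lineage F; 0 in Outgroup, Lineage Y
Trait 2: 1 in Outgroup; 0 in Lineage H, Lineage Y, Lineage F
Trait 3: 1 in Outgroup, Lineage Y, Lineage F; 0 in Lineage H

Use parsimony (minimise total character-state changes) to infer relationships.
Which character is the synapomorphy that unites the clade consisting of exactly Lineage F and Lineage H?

Trait 1

Character polarity is set by the outgroup: the derived state is whichever differs from the outgroup's state, so for Trait 2, Trait 3 the derived state is '0', and for the remaining characters it is '1'.
Only Lineage F and Lineage H show the derived state '1' for Trait 1, supporting them as a clade.
Trait 2 (derived state '0') is shared by all ingroup taxa — unites the whole ingroup.
Trait 3: derived state '0' in Lineage H only — an autapomorphy, so it tells us nothing about relationships among taxa.
Most parsimonious ingroup topology: ((Lineage H,Lineage F),Lineage Y).
The clade {Lineage F, Lineage H} is supported by Trait 1: its derived state '1' occurs in exactly those taxa and in no other taxon (including the outgroup).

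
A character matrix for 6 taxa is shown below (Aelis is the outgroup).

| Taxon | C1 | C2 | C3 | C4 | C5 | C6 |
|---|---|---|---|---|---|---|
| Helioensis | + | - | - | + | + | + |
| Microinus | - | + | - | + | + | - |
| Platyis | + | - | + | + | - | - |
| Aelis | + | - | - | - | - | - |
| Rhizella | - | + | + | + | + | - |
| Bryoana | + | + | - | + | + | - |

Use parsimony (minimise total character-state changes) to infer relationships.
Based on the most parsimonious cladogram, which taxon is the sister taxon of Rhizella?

Character polarity is set by the outgroup: the derived state is whichever differs from the outgroup's state, so for C1 the derived state is '-', and for the remaining characters it is '+'.
Only Microinus and Rhizella show the derived state '-' for C1, supporting them as a clade.
C2: derived state '+' in Bryoana, Microinus, and Rhizella only — synapomorphy for {Bryoana, Microinus, Rhizella}.
C3 (state '+') occurs in Platyis and Rhizella but conflicts with the nesting implied by the other characters — most parsimoniously interpreted as homoplasy.
C4 (derived state '+') is shared by all ingroup taxa — unites the whole ingroup.
C5 (derived state '+') is shared by Bryoana, Helioensis, Microinus, and Rhizella — a synapomorphy uniting that clade.
C6 (derived state '+') is unique to Helioensis (autapomorphy; uninformative for grouping).
Most parsimonious ingroup topology: ((Helioensis,((Microinus,Rhizella),Bryoana)),Platyis).
Rhizella and Microinus form a cherry on this tree, so they are sister taxa.

Microinus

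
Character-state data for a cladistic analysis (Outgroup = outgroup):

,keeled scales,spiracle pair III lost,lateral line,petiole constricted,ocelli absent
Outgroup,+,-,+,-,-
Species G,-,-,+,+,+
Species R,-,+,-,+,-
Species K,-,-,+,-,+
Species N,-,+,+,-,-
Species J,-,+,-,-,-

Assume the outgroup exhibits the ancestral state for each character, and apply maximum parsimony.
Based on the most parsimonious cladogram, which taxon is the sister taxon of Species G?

Species K

Character polarity is set by the outgroup: the derived state is whichever differs from the outgroup's state, so for keeled scales, lateral line the derived state is '-', and for the remaining characters it is '+'.
All ingroup taxa share the derived state '-' for keeled scales; it defines the ingroup but does not resolve relationships within it.
Only Species J, Species N, and Species R show the derived state '+' for spiracle pair III lost, supporting them as a clade.
Only Species J and Species R show the derived state '-' for lateral line, supporting them as a clade.
petiole constricted groups Species G and Species R, which is incompatible with the clades supported by the remaining characters; treating it as convergent (homoplasy) costs fewer steps than any alternative tree.
Only Species G and Species K show the derived state '+' for ocelli absent, supporting them as a clade.
Most parsimonious ingroup topology: (((Species J,Species R),Species N),(Species K,Species G)).
Species G and Species K form a cherry on this tree, so they are sister taxa.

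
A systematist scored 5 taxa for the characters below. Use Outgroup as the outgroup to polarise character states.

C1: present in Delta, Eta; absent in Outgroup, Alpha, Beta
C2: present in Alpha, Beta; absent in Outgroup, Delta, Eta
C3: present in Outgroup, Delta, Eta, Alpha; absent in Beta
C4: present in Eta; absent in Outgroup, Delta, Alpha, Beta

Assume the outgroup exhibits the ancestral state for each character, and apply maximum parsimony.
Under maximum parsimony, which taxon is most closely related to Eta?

Character polarity is set by the outgroup: the derived state is whichever differs from the outgroup's state, so for C3 the derived state is 'absent', and for the remaining characters it is 'present'.
C1 (derived state 'present') is shared by Delta and Eta — a synapomorphy uniting that clade.
C2: derived state 'present' in Alpha and Beta only — synapomorphy for {Alpha, Beta}.
C3: derived state 'absent' in Beta only — an autapomorphy, so it tells us nothing about relationships among taxa.
C4 (derived state 'present') is unique to Eta (autapomorphy; uninformative for grouping).
Most parsimonious ingroup topology: ((Beta,Alpha),(Delta,Eta)).
Eta and Delta form a cherry on this tree, so they are sister taxa.

Delta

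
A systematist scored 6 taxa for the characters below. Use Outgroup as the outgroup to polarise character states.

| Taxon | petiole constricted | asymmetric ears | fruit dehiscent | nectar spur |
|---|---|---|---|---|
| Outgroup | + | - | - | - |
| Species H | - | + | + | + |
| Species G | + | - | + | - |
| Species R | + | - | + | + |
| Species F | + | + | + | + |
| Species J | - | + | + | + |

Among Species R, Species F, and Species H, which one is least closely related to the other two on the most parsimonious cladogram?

Species R

Character polarity is set by the outgroup: the derived state is whichever differs from the outgroup's state, so for petiole constricted the derived state is '-', and for the remaining characters it is '+'.
petiole constricted (derived state '-') is shared by Species H and Species J — a synapomorphy uniting that clade.
Only Species F, Species H, and Species J show the derived state '+' for asymmetric ears, supporting them as a clade.
fruit dehiscent (derived state '+') is shared by all ingroup taxa — unites the whole ingroup.
nectar spur (derived state '+') is shared by Species F, Species H, Species J, and Species R — a synapomorphy uniting that clade.
Most parsimonious ingroup topology: ((((Species H,Species J),Species F),Species R),Species G).
Species F and Species H share a more recent common ancestor with each other than either does with Species R, so Species R is the least closely related of the three.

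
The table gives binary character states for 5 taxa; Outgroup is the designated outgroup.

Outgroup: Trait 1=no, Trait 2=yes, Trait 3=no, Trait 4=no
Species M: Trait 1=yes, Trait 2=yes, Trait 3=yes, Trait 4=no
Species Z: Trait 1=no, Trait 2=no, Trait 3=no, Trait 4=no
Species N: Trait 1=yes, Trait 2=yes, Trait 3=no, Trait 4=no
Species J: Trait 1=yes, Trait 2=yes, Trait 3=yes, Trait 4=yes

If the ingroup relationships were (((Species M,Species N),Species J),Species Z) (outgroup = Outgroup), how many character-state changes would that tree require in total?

Map each character onto (((Species M,Species N),Species J),Species Z) (rooted by Outgroup) and count the minimum state changes it requires (Fitch parsimony):
Trait 1: 1; Trait 2: 1; Trait 3: 2; Trait 4: 1.
Total tree length = 5.

5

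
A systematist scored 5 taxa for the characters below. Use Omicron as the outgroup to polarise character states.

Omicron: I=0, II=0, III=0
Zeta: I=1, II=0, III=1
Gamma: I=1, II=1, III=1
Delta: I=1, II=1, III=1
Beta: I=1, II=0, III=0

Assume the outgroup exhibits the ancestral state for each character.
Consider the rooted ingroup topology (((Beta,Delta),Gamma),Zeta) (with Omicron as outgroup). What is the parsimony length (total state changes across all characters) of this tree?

Map each character onto (((Beta,Delta),Gamma),Zeta) (rooted by Omicron) and count the minimum state changes it requires (Fitch parsimony):
I: 1; II: 2; III: 2.
Total tree length = 5.

5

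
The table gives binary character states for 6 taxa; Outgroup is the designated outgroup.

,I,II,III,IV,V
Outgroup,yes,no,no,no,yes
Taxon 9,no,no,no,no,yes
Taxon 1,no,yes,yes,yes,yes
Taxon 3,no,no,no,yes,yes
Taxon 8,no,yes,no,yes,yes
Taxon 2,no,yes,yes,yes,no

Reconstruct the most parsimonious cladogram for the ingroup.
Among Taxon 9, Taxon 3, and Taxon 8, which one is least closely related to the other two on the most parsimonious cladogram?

Taxon 9

Character polarity is set by the outgroup: the derived state is whichever differs from the outgroup's state, so for I, V the derived state is 'no', and for the remaining characters it is 'yes'.
All ingroup taxa share the derived state 'no' for I; it defines the ingroup but does not resolve relationships within it.
Only Taxon 1, Taxon 2, and Taxon 8 show the derived state 'yes' for II, supporting them as a clade.
III: derived state 'yes' in Taxon 1 and Taxon 2 only — synapomorphy for {Taxon 1, Taxon 2}.
IV: derived state 'yes' in Taxon 1, Taxon 2, Taxon 3, and Taxon 8 only — synapomorphy for {Taxon 1, Taxon 2, Taxon 3, Taxon 8}.
V: derived state 'no' in Taxon 2 only — an autapomorphy, so it tells us nothing about relationships among taxa.
Most parsimonious ingroup topology: (Taxon 9,(((Taxon 1,Taxon 2),Taxon 8),Taxon 3)).
Taxon 8 and Taxon 3 share a more recent common ancestor with each other than either does with Taxon 9, so Taxon 9 is the least closely related of the three.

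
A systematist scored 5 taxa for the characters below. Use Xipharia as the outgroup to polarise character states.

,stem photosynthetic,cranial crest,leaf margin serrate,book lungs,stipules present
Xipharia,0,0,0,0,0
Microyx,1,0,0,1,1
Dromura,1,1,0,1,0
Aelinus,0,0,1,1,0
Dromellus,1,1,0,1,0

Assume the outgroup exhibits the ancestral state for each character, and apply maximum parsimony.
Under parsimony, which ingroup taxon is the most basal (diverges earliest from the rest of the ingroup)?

Aelinus

The outgroup has state '0' for every character, so '1' is the derived state throughout.
stem photosynthetic: derived state '1' in Dromellus, Dromura, and Microyx only — synapomorphy for {Dromellus, Dromura, Microyx}.
Only Dromellus and Dromura show the derived state '1' for cranial crest, supporting them as a clade.
leaf margin serrate (derived state '1') is unique to Aelinus (autapomorphy; uninformative for grouping).
All ingroup taxa share the derived state '1' for book lungs; it defines the ingroup but does not resolve relationships within it.
stipules present (derived state '1') is unique to Microyx (autapomorphy; uninformative for grouping).
Most parsimonious ingroup topology: ((Microyx,(Dromura,Dromellus)),Aelinus).
Aelinus is sister to the clade containing all other ingroup taxa, so it is the earliest-diverging (most basal) ingroup lineage.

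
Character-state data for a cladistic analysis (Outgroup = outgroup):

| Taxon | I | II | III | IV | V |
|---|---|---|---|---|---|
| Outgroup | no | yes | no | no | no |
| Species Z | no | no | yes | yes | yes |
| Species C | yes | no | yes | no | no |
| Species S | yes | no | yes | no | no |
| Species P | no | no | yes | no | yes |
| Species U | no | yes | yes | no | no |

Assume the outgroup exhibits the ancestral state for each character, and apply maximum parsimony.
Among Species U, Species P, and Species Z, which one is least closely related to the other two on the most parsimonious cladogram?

Character polarity is set by the outgroup: the derived state is whichever differs from the outgroup's state, so for II the derived state is 'no', and for the remaining characters it is 'yes'.
I: derived state 'yes' in Species C and Species S only — synapomorphy for {Species C, Species S}.
Only Species C, Species P, Species S, and Species Z show the derived state 'no' for II, supporting them as a clade.
All ingroup taxa share the derived state 'yes' for III; it defines the ingroup but does not resolve relationships within it.
IV: derived state 'yes' in Species Z only — an autapomorphy, so it tells us nothing about relationships among taxa.
Only Species P and Species Z show the derived state 'yes' for V, supporting them as a clade.
Most parsimonious ingroup topology: (((Species Z,Species P),(Species C,Species S)),Species U).
Species Z and Species P share a more recent common ancestor with each other than either does with Species U, so Species U is the least closely related of the three.

Species U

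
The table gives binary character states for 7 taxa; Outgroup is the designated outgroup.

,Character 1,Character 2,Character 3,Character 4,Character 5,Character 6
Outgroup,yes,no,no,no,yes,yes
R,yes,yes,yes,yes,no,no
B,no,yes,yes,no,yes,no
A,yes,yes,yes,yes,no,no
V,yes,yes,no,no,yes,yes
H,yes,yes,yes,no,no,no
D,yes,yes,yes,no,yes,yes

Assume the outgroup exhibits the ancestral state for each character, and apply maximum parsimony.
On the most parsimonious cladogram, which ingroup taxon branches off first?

V

Character polarity is set by the outgroup: the derived state is whichever differs from the outgroup's state, so for Character 1, Character 5, Character 6 the derived state is 'no', and for the remaining characters it is 'yes'.
Character 1 (derived state 'no') is unique to B (autapomorphy; uninformative for grouping).
Character 2 (derived state 'yes') is shared by all ingroup taxa — unites the whole ingroup.
Character 3: derived state 'yes' in A, B, D, H, and R only — synapomorphy for {A, B, D, H, R}.
Only A and R show the derived state 'yes' for Character 4, supporting them as a clade.
Only A, H, and R show the derived state 'no' for Character 5, supporting them as a clade.
Only A, B, H, and R show the derived state 'no' for Character 6, supporting them as a clade.
Most parsimonious ingroup topology: (((((R,A),H),B),D),V).
V is sister to the clade containing all other ingroup taxa, so it is the earliest-diverging (most basal) ingroup lineage.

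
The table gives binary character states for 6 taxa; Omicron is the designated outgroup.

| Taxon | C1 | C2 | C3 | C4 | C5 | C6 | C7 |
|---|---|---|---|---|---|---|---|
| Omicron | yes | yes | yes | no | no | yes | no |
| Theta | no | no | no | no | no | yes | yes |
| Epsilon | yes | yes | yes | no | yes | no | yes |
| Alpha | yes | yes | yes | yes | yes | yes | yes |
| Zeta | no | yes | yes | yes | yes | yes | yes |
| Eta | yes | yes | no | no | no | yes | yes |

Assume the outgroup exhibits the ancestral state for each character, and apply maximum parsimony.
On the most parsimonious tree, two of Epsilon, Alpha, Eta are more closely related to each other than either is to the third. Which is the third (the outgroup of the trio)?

Character polarity is set by the outgroup: the derived state is whichever differs from the outgroup's state, so for C1, C2, C3, C6 the derived state is 'no', and for the remaining characters it is 'yes'.
C1 (state 'no') occurs in Theta and Zeta but conflicts with the nesting implied by the other characters — most parsimoniously interpreted as homoplasy.
C2 (derived state 'no') is unique to Theta (autapomorphy; uninformative for grouping).
Only Eta and Theta show the derived state 'no' for C3, supporting them as a clade.
Only Alpha and Zeta show the derived state 'yes' for C4, supporting them as a clade.
Only Alpha, Epsilon, and Zeta show the derived state 'yes' for C5, supporting them as a clade.
C6 (derived state 'no') is unique to Epsilon (autapomorphy; uninformative for grouping).
C7 (derived state 'yes') is shared by all ingroup taxa — unites the whole ingroup.
Most parsimonious ingroup topology: ((Theta,Eta),(Epsilon,(Alpha,Zeta))).
Epsilon and Alpha share a more recent common ancestor with each other than either does with Eta, so Eta is the least closely related of the three.

Eta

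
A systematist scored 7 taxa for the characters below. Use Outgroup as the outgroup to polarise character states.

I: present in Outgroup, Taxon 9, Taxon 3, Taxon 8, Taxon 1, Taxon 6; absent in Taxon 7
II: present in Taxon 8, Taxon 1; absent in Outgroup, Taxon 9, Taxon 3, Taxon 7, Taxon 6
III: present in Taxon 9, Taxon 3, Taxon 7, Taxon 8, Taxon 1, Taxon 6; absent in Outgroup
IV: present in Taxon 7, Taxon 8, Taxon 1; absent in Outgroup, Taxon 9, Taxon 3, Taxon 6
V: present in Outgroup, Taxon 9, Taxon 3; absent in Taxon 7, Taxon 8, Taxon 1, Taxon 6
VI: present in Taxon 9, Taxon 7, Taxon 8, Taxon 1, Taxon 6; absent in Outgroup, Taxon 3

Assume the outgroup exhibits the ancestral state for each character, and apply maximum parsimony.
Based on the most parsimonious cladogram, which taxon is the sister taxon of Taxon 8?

Taxon 1

Character polarity is set by the outgroup: the derived state is whichever differs from the outgroup's state, so for I, V the derived state is 'absent', and for the remaining characters it is 'present'.
I (derived state 'absent') is unique to Taxon 7 (autapomorphy; uninformative for grouping).
II: derived state 'present' in Taxon 1 and Taxon 8 only — synapomorphy for {Taxon 1, Taxon 8}.
All ingroup taxa share the derived state 'present' for III; it defines the ingroup but does not resolve relationships within it.
IV (derived state 'present') is shared by Taxon 1, Taxon 7, and Taxon 8 — a synapomorphy uniting that clade.
V (derived state 'absent') is shared by Taxon 1, Taxon 6, Taxon 7, and Taxon 8 — a synapomorphy uniting that clade.
Only Taxon 1, Taxon 6, Taxon 7, Taxon 8, and Taxon 9 show the derived state 'present' for VI, supporting them as a clade.
Most parsimonious ingroup topology: ((Taxon 9,((Taxon 7,(Taxon 8,Taxon 1)),Taxon 6)),Taxon 3).
Taxon 8 and Taxon 1 form a cherry on this tree, so they are sister taxa.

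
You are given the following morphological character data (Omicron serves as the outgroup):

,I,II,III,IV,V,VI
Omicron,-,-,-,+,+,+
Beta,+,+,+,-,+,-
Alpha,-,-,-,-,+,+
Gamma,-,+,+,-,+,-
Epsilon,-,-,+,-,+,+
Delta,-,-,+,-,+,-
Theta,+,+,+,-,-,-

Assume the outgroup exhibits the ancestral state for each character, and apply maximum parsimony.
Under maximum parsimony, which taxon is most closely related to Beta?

Character polarity is set by the outgroup: the derived state is whichever differs from the outgroup's state, so for IV, V, VI the derived state is '-', and for the remaining characters it is '+'.
Only Beta and Theta show the derived state '+' for I, supporting them as a clade.
Only Beta, Gamma, and Theta show the derived state '+' for II, supporting them as a clade.
Only Beta, Delta, Epsilon, Gamma, and Theta show the derived state '+' for III, supporting them as a clade.
All ingroup taxa share the derived state '-' for IV; it defines the ingroup but does not resolve relationships within it.
V: derived state '-' in Theta only — an autapomorphy, so it tells us nothing about relationships among taxa.
VI (derived state '-') is shared by Beta, Delta, Gamma, and Theta — a synapomorphy uniting that clade.
Most parsimonious ingroup topology: (((((Beta,Theta),Gamma),Delta),Epsilon),Alpha).
Beta and Theta form a cherry on this tree, so they are sister taxa.

Theta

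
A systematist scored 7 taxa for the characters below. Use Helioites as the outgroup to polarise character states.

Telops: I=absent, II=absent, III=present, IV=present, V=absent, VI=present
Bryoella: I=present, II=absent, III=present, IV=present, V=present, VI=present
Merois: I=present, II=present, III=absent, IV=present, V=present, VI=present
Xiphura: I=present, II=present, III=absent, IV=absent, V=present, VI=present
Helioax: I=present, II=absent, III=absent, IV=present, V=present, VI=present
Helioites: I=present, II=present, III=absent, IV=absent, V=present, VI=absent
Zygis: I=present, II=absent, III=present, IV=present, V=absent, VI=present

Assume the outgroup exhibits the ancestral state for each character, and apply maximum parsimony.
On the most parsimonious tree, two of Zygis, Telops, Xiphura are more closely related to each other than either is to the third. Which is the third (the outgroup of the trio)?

Character polarity is set by the outgroup: the derived state is whichever differs from the outgroup's state, so for I, II, V the derived state is 'absent', and for the remaining characters it is 'present'.
I (derived state 'absent') is unique to Telops (autapomorphy; uninformative for grouping).
II: derived state 'absent' in Bryoella, Helioax, Telops, and Zygis only — synapomorphy for {Bryoella, Helioax, Telops, Zygis}.
Only Bryoella, Telops, and Zygis show the derived state 'present' for III, supporting them as a clade.
IV: derived state 'present' in Bryoella, Helioax, Merois, Telops, and Zygis only — synapomorphy for {Bryoella, Helioax, Merois, Telops, Zygis}.
V (derived state 'absent') is shared by Telops and Zygis — a synapomorphy uniting that clade.
All ingroup taxa share the derived state 'present' for VI; it defines the ingroup but does not resolve relationships within it.
Most parsimonious ingroup topology: (((((Telops,Zygis),Bryoella),Helioax),Merois),Xiphura).
Zygis and Telops share a more recent common ancestor with each other than either does with Xiphura, so Xiphura is the least closely related of the three.

Xiphura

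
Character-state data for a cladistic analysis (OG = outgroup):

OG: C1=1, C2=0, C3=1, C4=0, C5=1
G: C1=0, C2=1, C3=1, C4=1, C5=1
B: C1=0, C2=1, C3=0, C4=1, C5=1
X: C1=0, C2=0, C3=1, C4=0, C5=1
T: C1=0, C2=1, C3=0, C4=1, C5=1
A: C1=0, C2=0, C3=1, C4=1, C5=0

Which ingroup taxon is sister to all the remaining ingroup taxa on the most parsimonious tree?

X

Character polarity is set by the outgroup: the derived state is whichever differs from the outgroup's state, so for C1, C3, C5 the derived state is '0', and for the remaining characters it is '1'.
C1 (derived state '0') is shared by all ingroup taxa — unites the whole ingroup.
C2 (derived state '1') is shared by B, G, and T — a synapomorphy uniting that clade.
C3 (derived state '0') is shared by B and T — a synapomorphy uniting that clade.
C4 (derived state '1') is shared by A, B, G, and T — a synapomorphy uniting that clade.
C5: derived state '0' in A only — an autapomorphy, so it tells us nothing about relationships among taxa.
Most parsimonious ingroup topology: (((G,(B,T)),A),X).
X is sister to the clade containing all other ingroup taxa, so it is the earliest-diverging (most basal) ingroup lineage.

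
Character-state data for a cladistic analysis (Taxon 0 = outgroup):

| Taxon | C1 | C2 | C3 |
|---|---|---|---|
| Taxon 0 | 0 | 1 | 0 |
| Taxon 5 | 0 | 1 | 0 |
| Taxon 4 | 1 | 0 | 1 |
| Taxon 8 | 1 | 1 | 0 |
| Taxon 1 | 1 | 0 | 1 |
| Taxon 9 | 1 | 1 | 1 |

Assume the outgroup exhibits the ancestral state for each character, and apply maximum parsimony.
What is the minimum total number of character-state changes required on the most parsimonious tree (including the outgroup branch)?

3

Character polarity is set by the outgroup: the derived state is whichever differs from the outgroup's state, so for C2 the derived state is '0', and for the remaining characters it is '1'.
C1: derived state '1' in Taxon 1, Taxon 4, Taxon 8, and Taxon 9 only — synapomorphy for {Taxon 1, Taxon 4, Taxon 8, Taxon 9}.
Only Taxon 1 and Taxon 4 show the derived state '0' for C2, supporting them as a clade.
Only Taxon 1, Taxon 4, and Taxon 9 show the derived state '1' for C3, supporting them as a clade.
Most parsimonious ingroup topology: (Taxon 5,(((Taxon 4,Taxon 1),Taxon 9),Taxon 8)).
Changes per character on this tree: C1: 1; C2: 1; C3: 1.
Total = 3.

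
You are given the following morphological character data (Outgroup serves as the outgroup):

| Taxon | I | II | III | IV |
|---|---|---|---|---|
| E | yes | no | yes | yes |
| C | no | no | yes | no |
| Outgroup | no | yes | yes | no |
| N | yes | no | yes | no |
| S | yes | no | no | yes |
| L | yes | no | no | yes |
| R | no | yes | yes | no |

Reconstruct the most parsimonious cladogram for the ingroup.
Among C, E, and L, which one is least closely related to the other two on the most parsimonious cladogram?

Character polarity is set by the outgroup: the derived state is whichever differs from the outgroup's state, so for II, III the derived state is 'no', and for the remaining characters it is 'yes'.
I: derived state 'yes' in E, L, N, and S only — synapomorphy for {E, L, N, S}.
II: derived state 'no' in C, E, L, N, and S only — synapomorphy for {C, E, L, N, S}.
Only L and S show the derived state 'no' for III, supporting them as a clade.
IV: derived state 'yes' in E, L, and S only — synapomorphy for {E, L, S}.
Most parsimonious ingroup topology: ((((E,(S,L)),N),C),R).
L and E share a more recent common ancestor with each other than either does with C, so C is the least closely related of the three.

C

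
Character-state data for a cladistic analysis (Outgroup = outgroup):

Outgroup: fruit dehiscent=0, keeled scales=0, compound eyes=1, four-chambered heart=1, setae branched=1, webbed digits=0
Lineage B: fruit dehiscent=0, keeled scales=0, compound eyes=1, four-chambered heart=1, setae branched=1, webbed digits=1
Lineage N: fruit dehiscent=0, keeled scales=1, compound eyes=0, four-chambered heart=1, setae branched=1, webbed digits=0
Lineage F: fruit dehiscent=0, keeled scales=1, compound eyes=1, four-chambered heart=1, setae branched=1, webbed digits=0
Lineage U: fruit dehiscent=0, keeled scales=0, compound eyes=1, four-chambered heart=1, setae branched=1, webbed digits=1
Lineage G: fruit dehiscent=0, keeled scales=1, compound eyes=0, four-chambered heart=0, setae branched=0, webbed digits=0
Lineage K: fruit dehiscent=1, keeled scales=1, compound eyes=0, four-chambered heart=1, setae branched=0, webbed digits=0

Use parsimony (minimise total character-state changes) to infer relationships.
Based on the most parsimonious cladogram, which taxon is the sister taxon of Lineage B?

Lineage U

Character polarity is set by the outgroup: the derived state is whichever differs from the outgroup's state, so for compound eyes, four-chambered heart, setae branched the derived state is '0', and for the remaining characters it is '1'.
fruit dehiscent: derived state '1' in Lineage K only — an autapomorphy, so it tells us nothing about relationships among taxa.
Only Lineage F, Lineage G, Lineage K, and Lineage N show the derived state '1' for keeled scales, supporting them as a clade.
compound eyes (derived state '0') is shared by Lineage G, Lineage K, and Lineage N — a synapomorphy uniting that clade.
four-chambered heart (derived state '0') is unique to Lineage G (autapomorphy; uninformative for grouping).
setae branched (derived state '0') is shared by Lineage G and Lineage K — a synapomorphy uniting that clade.
Only Lineage B and Lineage U show the derived state '1' for webbed digits, supporting them as a clade.
Most parsimonious ingroup topology: ((Lineage B,Lineage U),((Lineage N,(Lineage G,Lineage K)),Lineage F)).
Lineage B and Lineage U form a cherry on this tree, so they are sister taxa.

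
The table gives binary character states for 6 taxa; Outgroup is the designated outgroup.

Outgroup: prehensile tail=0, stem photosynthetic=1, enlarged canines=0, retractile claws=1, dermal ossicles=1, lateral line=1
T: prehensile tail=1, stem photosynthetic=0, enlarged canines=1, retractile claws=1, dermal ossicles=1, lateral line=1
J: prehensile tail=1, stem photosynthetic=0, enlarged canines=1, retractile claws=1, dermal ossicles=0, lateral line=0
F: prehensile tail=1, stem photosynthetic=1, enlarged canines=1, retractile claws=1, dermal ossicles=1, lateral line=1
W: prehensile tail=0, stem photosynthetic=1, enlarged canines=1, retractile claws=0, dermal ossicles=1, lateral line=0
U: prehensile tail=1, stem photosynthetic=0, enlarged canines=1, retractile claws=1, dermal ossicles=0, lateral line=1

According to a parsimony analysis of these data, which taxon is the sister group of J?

Character polarity is set by the outgroup: the derived state is whichever differs from the outgroup's state, so for stem photosynthetic, retractile claws, dermal ossicles, lateral line the derived state is '0', and for the remaining characters it is '1'.
Only F, J, T, and U show the derived state '1' for prehensile tail, supporting them as a clade.
Only J, T, and U show the derived state '0' for stem photosynthetic, supporting them as a clade.
enlarged canines (derived state '1') is shared by all ingroup taxa — unites the whole ingroup.
retractile claws (derived state '0') is unique to W (autapomorphy; uninformative for grouping).
Only J and U show the derived state '0' for dermal ossicles, supporting them as a clade.
lateral line (state '0') occurs in J and W but conflicts with the nesting implied by the other characters — most parsimoniously interpreted as homoplasy.
Most parsimonious ingroup topology: (((T,(J,U)),F),W).
J and U form a cherry on this tree, so they are sister taxa.

U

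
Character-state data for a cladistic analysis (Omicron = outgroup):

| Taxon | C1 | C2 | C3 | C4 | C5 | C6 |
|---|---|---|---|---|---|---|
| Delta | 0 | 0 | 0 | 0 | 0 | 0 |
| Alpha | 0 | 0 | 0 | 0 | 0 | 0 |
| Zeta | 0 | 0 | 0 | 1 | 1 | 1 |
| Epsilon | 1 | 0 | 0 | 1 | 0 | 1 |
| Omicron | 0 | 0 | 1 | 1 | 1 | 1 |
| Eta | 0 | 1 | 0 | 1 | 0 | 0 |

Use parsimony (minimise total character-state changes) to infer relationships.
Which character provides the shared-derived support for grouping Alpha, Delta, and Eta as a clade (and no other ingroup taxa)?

Character polarity is set by the outgroup: the derived state is whichever differs from the outgroup's state, so for C3, C4, C5, C6 the derived state is '0', and for the remaining characters it is '1'.
C1 (derived state '1') is unique to Epsilon (autapomorphy; uninformative for grouping).
C2 (derived state '1') is unique to Eta (autapomorphy; uninformative for grouping).
All ingroup taxa share the derived state '0' for C3; it defines the ingroup but does not resolve relationships within it.
C4 (derived state '0') is shared by Alpha and Delta — a synapomorphy uniting that clade.
C5 (derived state '0') is shared by Alpha, Delta, Epsilon, and Eta — a synapomorphy uniting that clade.
Only Alpha, Delta, and Eta show the derived state '0' for C6, supporting them as a clade.
Most parsimonious ingroup topology: (Zeta,(((Alpha,Delta),Eta),Epsilon)).
The clade {Alpha, Delta, Eta} is supported by C6: its derived state '0' occurs in exactly those taxa and in no other taxon (including the outgroup).

C6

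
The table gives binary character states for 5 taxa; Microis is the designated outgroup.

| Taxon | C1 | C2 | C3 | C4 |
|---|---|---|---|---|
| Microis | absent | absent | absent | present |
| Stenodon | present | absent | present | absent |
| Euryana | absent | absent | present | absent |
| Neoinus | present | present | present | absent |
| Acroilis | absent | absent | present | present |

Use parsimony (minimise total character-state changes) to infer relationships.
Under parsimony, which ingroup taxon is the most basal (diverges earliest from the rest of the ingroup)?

Character polarity is set by the outgroup: the derived state is whichever differs from the outgroup's state, so for C4 the derived state is 'absent', and for the remaining characters it is 'present'.
C1 (derived state 'present') is shared by Neoinus and Stenodon — a synapomorphy uniting that clade.
C2: derived state 'present' in Neoinus only — an autapomorphy, so it tells us nothing about relationships among taxa.
C3 (derived state 'present') is shared by all ingroup taxa — unites the whole ingroup.
C4 (derived state 'absent') is shared by Euryana, Neoinus, and Stenodon — a synapomorphy uniting that clade.
Most parsimonious ingroup topology: (((Stenodon,Neoinus),Euryana),Acroilis).
Acroilis is sister to the clade containing all other ingroup taxa, so it is the earliest-diverging (most basal) ingroup lineage.

Acroilis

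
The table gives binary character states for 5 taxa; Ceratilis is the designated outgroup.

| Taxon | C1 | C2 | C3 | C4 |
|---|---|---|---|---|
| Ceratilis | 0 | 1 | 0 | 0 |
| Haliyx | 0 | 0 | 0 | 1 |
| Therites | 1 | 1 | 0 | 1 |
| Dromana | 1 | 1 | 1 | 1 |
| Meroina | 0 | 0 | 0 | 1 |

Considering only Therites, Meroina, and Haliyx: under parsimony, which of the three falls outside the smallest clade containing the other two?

Therites

Character polarity is set by the outgroup: the derived state is whichever differs from the outgroup's state, so for C2 the derived state is '0', and for the remaining characters it is '1'.
C1: derived state '1' in Dromana and Therites only — synapomorphy for {Dromana, Therites}.
Only Haliyx and Meroina show the derived state '0' for C2, supporting them as a clade.
C3 (derived state '1') is unique to Dromana (autapomorphy; uninformative for grouping).
All ingroup taxa share the derived state '1' for C4; it defines the ingroup but does not resolve relationships within it.
Most parsimonious ingroup topology: ((Haliyx,Meroina),(Therites,Dromana)).
Meroina and Haliyx share a more recent common ancestor with each other than either does with Therites, so Therites is the least closely related of the three.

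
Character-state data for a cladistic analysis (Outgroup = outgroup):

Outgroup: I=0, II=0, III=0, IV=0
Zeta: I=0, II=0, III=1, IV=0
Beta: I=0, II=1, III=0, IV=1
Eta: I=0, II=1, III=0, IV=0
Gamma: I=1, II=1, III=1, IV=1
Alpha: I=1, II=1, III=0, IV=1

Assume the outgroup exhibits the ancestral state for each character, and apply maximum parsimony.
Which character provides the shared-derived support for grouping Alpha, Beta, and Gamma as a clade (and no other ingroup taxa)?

The outgroup has state '0' for every character, so '1' is the derived state throughout.
I (derived state '1') is shared by Alpha and Gamma — a synapomorphy uniting that clade.
Only Alpha, Beta, Eta, and Gamma show the derived state '1' for II, supporting them as a clade.
III (state '1') occurs in Gamma and Zeta but conflicts with the nesting implied by the other characters — most parsimoniously interpreted as homoplasy.
Only Alpha, Beta, and Gamma show the derived state '1' for IV, supporting them as a clade.
Most parsimonious ingroup topology: (Zeta,((Beta,(Gamma,Alpha)),Eta)).
The clade {Alpha, Beta, Gamma} is supported by IV: its derived state '1' occurs in exactly those taxa and in no other taxon (including the outgroup).

IV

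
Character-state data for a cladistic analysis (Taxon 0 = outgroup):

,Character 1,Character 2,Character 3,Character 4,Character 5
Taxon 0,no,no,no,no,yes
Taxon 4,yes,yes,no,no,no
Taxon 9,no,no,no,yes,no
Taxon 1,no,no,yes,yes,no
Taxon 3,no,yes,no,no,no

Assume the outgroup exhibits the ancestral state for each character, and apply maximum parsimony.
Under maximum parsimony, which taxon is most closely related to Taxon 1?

Taxon 9

Character polarity is set by the outgroup: the derived state is whichever differs from the outgroup's state, so for Character 5 the derived state is 'no', and for the remaining characters it is 'yes'.
Character 1 (derived state 'yes') is unique to Taxon 4 (autapomorphy; uninformative for grouping).
Only Taxon 3 and Taxon 4 show the derived state 'yes' for Character 2, supporting them as a clade.
Character 3 (derived state 'yes') is unique to Taxon 1 (autapomorphy; uninformative for grouping).
Character 4 (derived state 'yes') is shared by Taxon 1 and Taxon 9 — a synapomorphy uniting that clade.
All ingroup taxa share the derived state 'no' for Character 5; it defines the ingroup but does not resolve relationships within it.
Most parsimonious ingroup topology: ((Taxon 4,Taxon 3),(Taxon 9,Taxon 1)).
Taxon 1 and Taxon 9 form a cherry on this tree, so they are sister taxa.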